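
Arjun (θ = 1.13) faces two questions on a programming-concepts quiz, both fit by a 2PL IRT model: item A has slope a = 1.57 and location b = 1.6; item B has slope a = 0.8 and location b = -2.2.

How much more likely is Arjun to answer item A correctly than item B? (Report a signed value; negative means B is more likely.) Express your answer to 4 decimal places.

P(θ) = 1 / (1 + exp(−a(θ − b)))
P_A = 0.3235
P_B = 0.9349
P_A − P_B = -0.6114

-0.6114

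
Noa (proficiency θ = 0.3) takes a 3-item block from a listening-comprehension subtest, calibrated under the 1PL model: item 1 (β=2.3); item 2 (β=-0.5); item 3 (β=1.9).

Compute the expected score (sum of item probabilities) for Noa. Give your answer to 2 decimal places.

0.98

P(θ) = 1 / (1 + exp(−(θ − β)))
P_1 = 1/(1+e^{2.0000}) = 0.1192
P_2 = 1/(1+e^{-0.8000}) = 0.6900
P_3 = 1/(1+e^{1.6000}) = 0.1680
E[score] = 0.1192 + 0.6900 + 0.1680 = 0.9772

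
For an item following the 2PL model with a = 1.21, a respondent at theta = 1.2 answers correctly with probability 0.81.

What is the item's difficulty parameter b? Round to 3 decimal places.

P(theta) = 1 / (1 + exp(−a(theta − b)))
logit(0.81) = ln(0.81/0.19) = 1.4500
b = theta − logit/(a) = 1.2 − 1.4500/1.2100 = 0.0016

0.002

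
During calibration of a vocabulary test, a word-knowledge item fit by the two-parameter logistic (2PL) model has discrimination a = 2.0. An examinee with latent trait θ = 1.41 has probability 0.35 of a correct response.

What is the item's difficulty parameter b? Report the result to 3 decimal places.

1.720

P(θ) = 1 / (1 + exp(−a(θ − b)))
logit(0.35) = ln(0.35/0.65) = -0.6190
b = θ − logit/(a) = 1.41 − (-0.6190)/2.0000 = 1.7195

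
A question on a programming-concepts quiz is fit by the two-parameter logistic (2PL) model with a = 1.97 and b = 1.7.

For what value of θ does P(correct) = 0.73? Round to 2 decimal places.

2.20

P(θ) = 1 / (1 + exp(−a(θ − b)))
logit = ln(0.7300/0.2700) = 0.9946
θ = b + logit/(a) = 1.7 + 0.9946/1.9700 = 2.2049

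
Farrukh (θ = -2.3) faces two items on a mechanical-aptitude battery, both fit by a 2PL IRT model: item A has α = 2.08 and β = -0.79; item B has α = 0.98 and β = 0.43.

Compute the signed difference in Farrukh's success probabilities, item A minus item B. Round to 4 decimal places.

-0.0230

P(θ) = 1 / (1 + exp(−α(θ − β)))
P_A = 0.0415
P_B = 0.0644
P_A − P_B = -0.0230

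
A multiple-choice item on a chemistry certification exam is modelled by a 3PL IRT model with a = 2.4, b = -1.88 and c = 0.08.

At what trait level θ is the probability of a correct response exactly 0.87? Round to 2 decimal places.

P(θ) = c + (1 − c) · 1 / (1 + exp(−a(θ − b)))
Remove guessing floor: (0.87 − 0.08)/(1 − 0.08) = 0.8587
logit = ln(0.8587/0.1413) = 1.8045
θ = b + logit/(a) = -1.88 + 1.8045/2.4000 = -1.1281

-1.13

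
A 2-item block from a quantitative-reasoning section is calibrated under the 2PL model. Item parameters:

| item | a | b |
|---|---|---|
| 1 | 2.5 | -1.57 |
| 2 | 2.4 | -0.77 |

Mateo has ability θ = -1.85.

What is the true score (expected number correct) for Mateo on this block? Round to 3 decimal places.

0.401

P(θ) = 1 / (1 + exp(−a(θ − b)))
P_1 = 1/(1+e^{0.7000}) = 0.3318
P_2 = 1/(1+e^{2.5920}) = 0.0697
E[score] = 0.3318 + 0.0697 = 0.4015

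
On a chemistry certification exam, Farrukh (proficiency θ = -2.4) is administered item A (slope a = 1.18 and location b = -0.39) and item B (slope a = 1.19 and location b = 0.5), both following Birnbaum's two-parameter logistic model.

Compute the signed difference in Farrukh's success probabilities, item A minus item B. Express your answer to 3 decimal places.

0.055

P(θ) = 1 / (1 + exp(−a(θ − b)))
P_A = 0.0853
P_B = 0.0307
P_A − P_B = 0.0546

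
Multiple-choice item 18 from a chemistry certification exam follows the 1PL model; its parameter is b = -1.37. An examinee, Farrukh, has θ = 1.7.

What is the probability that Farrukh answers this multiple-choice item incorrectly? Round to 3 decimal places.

P(θ) = 1 / (1 + exp(−(θ − b)))
Exponent: (1.7 − (-1.37)) = 3.0700
1/(1 + e^{-3.0700}) = 0.9556
P = 0.9556
P(incorrect) = 1 − 0.9556 = 0.0444

0.044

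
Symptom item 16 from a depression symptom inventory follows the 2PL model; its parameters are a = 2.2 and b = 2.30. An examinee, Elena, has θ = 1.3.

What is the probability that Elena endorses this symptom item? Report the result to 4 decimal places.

P(θ) = 1 / (1 + exp(−a(θ − b)))
Exponent: 2.2 × (1.3 − 2.30) = -2.2000
1/(1 + e^{2.2000}) = 0.0998

0.0998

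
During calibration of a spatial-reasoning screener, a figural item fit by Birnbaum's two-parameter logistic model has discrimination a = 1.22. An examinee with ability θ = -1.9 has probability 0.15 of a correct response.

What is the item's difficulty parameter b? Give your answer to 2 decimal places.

-0.48

P(θ) = 1 / (1 + exp(−a(θ − b)))
logit(0.15) = ln(0.15/0.85) = -1.7346
b = θ − logit/(a) = -1.9 − (-1.7346)/1.2200 = -0.4782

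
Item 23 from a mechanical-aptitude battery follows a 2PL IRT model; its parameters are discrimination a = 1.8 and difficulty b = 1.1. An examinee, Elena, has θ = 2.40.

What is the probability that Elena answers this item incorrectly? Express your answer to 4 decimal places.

0.0879

P(θ) = 1 / (1 + exp(−a(θ − b)))
Exponent: 1.8 × (2.40 − 1.1) = 2.3400
1/(1 + e^{-2.3400}) = 0.9121
P(incorrect) = 1 − 0.9121 = 0.0879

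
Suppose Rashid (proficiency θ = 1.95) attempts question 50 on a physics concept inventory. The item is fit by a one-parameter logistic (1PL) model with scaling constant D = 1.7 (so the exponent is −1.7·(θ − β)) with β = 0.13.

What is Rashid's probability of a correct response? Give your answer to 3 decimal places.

0.957

P(θ) = 1 / (1 + exp(−D·(θ − β)))
Exponent: 1.7 × (1.95 − 0.13) = 3.0940
1/(1 + e^{-3.0940}) = 0.9566
P = 0.9566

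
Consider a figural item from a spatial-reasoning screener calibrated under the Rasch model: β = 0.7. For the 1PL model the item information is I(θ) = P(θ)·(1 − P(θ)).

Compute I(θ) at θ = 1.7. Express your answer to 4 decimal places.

P = 1/(1+e^{-1.0000}) = 0.7311
P(1−P) = 0.7311 × 0.2689 = 0.1966
I = P(1−P) = 0.19661

0.1966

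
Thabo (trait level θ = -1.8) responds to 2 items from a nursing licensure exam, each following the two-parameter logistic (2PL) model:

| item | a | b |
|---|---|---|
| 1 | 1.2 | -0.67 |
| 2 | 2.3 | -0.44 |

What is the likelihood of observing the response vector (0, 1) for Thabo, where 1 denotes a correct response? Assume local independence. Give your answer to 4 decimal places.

0.0334

P(θ) = 1 / (1 + exp(−a(θ − b)))
P_1 = 1/(1+e^{1.3560}) = 0.2049
P_2 = 1/(1+e^{3.1280}) = 0.0420
L = (1−P_1) × P_2 = 0.7951 × 0.0420 = 0.03337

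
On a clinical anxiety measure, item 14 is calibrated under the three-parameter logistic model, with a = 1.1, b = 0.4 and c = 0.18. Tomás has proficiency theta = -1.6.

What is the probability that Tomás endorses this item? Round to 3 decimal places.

P(theta) = c + (1 − c) · 1 / (1 + exp(−a(theta − b)))
Exponent: 1.1 × (-1.6 − 0.4) = -2.2000
1/(1 + e^{2.2000}) = 0.0998
P = 0.18 + 0.82 × 0.0998 = 0.2618

0.262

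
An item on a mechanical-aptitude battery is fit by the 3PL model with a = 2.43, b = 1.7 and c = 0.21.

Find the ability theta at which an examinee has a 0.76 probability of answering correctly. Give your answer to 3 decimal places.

2.041

P(theta) = c + (1 − c) · 1 / (1 + exp(−a(theta − b)))
Remove guessing floor: (0.76 − 0.21)/(1 − 0.21) = 0.6962
logit = ln(0.6962/0.3038) = 0.8293
theta = b + logit/(a) = 1.7 + 0.8293/2.4300 = 2.0413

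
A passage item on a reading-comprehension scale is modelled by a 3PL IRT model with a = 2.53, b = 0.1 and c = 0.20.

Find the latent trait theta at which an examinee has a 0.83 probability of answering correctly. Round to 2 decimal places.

P(theta) = c + (1 − c) · 1 / (1 + exp(−a(theta − b)))
Remove guessing floor: (0.83 − 0.20)/(1 − 0.20) = 0.7875
logit = ln(0.7875/0.2125) = 1.3099
theta = b + logit/(a) = 0.1 + 1.3099/2.5300 = 0.6178

0.62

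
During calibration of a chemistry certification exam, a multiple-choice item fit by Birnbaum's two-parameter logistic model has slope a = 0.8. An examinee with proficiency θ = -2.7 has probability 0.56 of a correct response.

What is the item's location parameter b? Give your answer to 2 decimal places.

P(θ) = 1 / (1 + exp(−a(θ − b)))
logit(0.56) = ln(0.56/0.44) = 0.2412
b = θ − logit/(a) = -2.7 − 0.2412/0.8000 = -3.0015

-3.00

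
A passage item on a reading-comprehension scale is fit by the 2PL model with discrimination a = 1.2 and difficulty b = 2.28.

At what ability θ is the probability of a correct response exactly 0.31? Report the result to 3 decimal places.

1.613

P(θ) = 1 / (1 + exp(−a(θ − b)))
logit = ln(0.3100/0.6900) = -0.8001
θ = b + logit/(a) = 2.28 + (-0.8001)/1.2000 = 1.6132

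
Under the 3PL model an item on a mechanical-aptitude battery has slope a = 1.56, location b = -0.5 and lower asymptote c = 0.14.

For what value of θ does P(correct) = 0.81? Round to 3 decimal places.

0.308

P(θ) = c + (1 − c) · 1 / (1 + exp(−a(θ − b)))
Remove guessing floor: (0.81 − 0.14)/(1 − 0.14) = 0.7791
logit = ln(0.7791/0.2209) = 1.2603
θ = b + logit/(a) = -0.5 + 1.2603/1.5600 = 0.3079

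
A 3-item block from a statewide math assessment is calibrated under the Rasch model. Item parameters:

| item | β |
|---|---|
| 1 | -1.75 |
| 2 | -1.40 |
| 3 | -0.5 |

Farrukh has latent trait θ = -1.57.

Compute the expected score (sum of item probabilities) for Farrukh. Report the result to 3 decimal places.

1.258

P(θ) = 1 / (1 + exp(−(θ − β)))
P_1 = 1/(1+e^{-0.1800}) = 0.5449
P_2 = 1/(1+e^{0.1700}) = 0.4576
P_3 = 1/(1+e^{1.0700}) = 0.2554
E[score] = 0.5449 + 0.4576 + 0.2554 = 1.2579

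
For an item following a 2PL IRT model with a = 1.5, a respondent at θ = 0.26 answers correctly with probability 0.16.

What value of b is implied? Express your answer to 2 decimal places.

1.37

P(θ) = 1 / (1 + exp(−a(θ − b)))
logit(0.16) = ln(0.16/0.84) = -1.6582
b = θ − logit/(a) = 0.26 − (-1.6582)/1.5000 = 1.3655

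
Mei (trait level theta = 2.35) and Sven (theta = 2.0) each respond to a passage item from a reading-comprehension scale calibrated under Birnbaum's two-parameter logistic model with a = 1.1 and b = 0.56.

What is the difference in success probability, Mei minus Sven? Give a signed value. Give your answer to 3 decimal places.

P(theta) = 1 / (1 + exp(−a(theta − b)))
P(Mei) = 0.8775  [exponent 1.9690]
P(Sven) = 0.8298  [exponent 1.5840]
Difference = 0.8775 − 0.8298 = 0.0477

0.048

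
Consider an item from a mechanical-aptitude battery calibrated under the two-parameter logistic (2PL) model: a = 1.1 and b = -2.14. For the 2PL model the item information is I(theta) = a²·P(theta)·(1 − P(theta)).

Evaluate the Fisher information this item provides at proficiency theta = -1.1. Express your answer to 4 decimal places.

P = 1/(1+e^{-1.1440}) = 0.7584
P(1−P) = 0.7584 × 0.2416 = 0.1832
I = a² × P(1−P) = 1.1² × 0.1832 = 0.22170

0.2217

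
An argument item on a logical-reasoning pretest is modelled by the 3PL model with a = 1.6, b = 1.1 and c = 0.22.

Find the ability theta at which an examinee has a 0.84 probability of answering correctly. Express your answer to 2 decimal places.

P(theta) = c + (1 − c) · 1 / (1 + exp(−a(theta − b)))
Remove guessing floor: (0.84 − 0.22)/(1 − 0.22) = 0.7949
logit = ln(0.7949/0.2051) = 1.3545
theta = b + logit/(a) = 1.1 + 1.3545/1.6000 = 1.9466

1.95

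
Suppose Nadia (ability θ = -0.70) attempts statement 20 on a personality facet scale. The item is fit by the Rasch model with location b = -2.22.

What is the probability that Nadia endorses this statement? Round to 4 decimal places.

P(θ) = 1 / (1 + exp(−(θ − b)))
Exponent: (-0.70 − (-2.22)) = 1.5200
1/(1 + e^{-1.5200}) = 0.8205
P = 0.8205

0.8205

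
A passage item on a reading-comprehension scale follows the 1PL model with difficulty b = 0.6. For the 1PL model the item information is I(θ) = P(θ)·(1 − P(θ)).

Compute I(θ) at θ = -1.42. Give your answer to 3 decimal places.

P = 1/(1+e^{2.0200}) = 0.1171
P(1−P) = 0.1171 × 0.8829 = 0.1034
I = P(1−P) = 0.10340

0.103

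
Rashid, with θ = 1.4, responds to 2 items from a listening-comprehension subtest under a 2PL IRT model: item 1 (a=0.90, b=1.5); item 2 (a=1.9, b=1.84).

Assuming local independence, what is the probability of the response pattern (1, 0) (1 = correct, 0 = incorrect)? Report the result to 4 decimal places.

P(θ) = 1 / (1 + exp(−a(θ − b)))
P_1 = 1/(1+e^{0.0900}) = 0.4775
P_2 = 1/(1+e^{0.8360}) = 0.3024
L = P_1 × (1−P_2) = 0.4775 × 0.6976 = 0.33313

0.3331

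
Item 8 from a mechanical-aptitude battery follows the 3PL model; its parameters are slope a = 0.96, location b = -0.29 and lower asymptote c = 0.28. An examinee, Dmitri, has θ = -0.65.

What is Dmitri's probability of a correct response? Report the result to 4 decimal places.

0.5784

P(θ) = c + (1 − c) · 1 / (1 + exp(−a(θ − b)))
Exponent: 0.96 × (-0.65 − (-0.29)) = -0.3456
1/(1 + e^{0.3456}) = 0.4144
P = 0.28 + 0.72 × 0.4144 = 0.5784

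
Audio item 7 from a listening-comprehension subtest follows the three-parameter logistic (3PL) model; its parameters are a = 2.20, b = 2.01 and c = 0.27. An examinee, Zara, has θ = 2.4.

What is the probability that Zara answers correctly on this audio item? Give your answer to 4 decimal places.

0.7826

P(θ) = c + (1 − c) · 1 / (1 + exp(−a(θ − b)))
Exponent: 2.20 × (2.4 − 2.01) = 0.8580
1/(1 + e^{-0.8580}) = 0.7022
P = 0.27 + 0.73 × 0.7022 = 0.7826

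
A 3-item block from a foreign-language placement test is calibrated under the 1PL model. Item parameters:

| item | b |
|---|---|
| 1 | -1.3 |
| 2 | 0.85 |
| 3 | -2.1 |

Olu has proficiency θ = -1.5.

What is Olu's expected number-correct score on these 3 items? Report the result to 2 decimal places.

P(θ) = 1 / (1 + exp(−(θ − b)))
P_1 = 1/(1+e^{0.2000}) = 0.4502
P_2 = 1/(1+e^{2.3500}) = 0.0871
P_3 = 1/(1+e^{-0.6000}) = 0.6457
E[score] = 0.4502 + 0.0871 + 0.6457 = 1.1829

1.18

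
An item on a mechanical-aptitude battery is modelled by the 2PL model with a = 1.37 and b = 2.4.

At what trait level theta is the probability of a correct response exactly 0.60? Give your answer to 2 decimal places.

P(theta) = 1 / (1 + exp(−a(theta − b)))
logit = ln(0.6000/0.4000) = 0.4055
theta = b + logit/(a) = 2.4 + 0.4055/1.3700 = 2.6960

2.70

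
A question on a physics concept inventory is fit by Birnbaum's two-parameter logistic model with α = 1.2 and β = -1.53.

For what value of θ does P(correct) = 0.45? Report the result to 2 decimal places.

P(θ) = 1 / (1 + exp(−α(θ − β)))
logit = ln(0.4500/0.5500) = -0.2007
θ = β + logit/(α) = -1.53 + (-0.2007)/1.2000 = -1.6972

-1.70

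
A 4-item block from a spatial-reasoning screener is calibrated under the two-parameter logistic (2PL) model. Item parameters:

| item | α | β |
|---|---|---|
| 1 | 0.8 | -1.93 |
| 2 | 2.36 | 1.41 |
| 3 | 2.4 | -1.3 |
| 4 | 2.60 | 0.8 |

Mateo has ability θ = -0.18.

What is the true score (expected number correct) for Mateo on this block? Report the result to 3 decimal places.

P(θ) = 1 / (1 + exp(−α(θ − β)))
P_1 = 1/(1+e^{-1.4000}) = 0.8022
P_2 = 1/(1+e^{3.7524}) = 0.0229
P_3 = 1/(1+e^{-2.6880}) = 0.9363
P_4 = 1/(1+e^{2.5480}) = 0.0726
E[score] = 0.8022 + 0.0229 + 0.9363 + 0.0726 = 1.8340

1.834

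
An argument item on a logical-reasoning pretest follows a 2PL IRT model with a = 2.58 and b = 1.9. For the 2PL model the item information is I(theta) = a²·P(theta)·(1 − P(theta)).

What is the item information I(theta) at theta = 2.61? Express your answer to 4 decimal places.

0.7919

P = 1/(1+e^{-1.8318}) = 0.8620
P(1−P) = 0.8620 × 0.1380 = 0.1190
I = a² × P(1−P) = 2.58² × 0.1190 = 0.79193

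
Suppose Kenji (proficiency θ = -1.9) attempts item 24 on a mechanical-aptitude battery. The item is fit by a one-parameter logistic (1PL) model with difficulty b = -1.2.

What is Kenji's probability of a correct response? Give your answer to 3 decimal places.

P(θ) = 1 / (1 + exp(−(θ − b)))
Exponent: (-1.9 − (-1.2)) = -0.7000
1/(1 + e^{0.7000}) = 0.3318
P = 0.3318

0.332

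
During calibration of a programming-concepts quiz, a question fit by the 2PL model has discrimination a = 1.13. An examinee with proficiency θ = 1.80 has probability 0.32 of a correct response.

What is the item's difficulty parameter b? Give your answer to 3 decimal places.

2.467

P(θ) = 1 / (1 + exp(−a(θ − b)))
logit(0.32) = ln(0.32/0.68) = -0.7538
b = θ − logit/(a) = 1.80 − (-0.7538)/1.1300 = 2.4671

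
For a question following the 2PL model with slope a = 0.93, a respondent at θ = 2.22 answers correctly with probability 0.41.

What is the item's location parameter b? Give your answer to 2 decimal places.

P(θ) = 1 / (1 + exp(−a(θ − b)))
logit(0.41) = ln(0.41/0.59) = -0.3640
b = θ − logit/(a) = 2.22 − (-0.3640)/0.9300 = 2.6114

2.61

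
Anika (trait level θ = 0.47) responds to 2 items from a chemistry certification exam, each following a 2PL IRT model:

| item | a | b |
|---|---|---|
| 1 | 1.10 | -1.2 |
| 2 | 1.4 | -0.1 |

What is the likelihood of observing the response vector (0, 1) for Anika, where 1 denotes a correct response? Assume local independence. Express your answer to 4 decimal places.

0.0947

P(θ) = 1 / (1 + exp(−a(θ − b)))
P_1 = 1/(1+e^{-1.8370}) = 0.8626
P_2 = 1/(1+e^{-0.7980}) = 0.6895
L = (1−P_1) × P_2 = 0.1374 × 0.6895 = 0.09475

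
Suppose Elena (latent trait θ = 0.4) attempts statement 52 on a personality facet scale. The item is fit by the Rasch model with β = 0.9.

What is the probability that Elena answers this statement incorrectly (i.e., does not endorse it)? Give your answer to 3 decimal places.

P(θ) = 1 / (1 + exp(−(θ − β)))
Exponent: (0.4 − 0.9) = -0.5000
1/(1 + e^{0.5000}) = 0.3775
P = 0.3775
P(incorrect) = 1 − 0.3775 = 0.6225

0.622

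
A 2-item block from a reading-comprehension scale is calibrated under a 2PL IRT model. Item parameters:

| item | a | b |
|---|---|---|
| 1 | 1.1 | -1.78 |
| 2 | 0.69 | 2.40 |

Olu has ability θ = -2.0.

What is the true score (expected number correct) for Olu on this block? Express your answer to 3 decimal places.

P(θ) = 1 / (1 + exp(−a(θ − b)))
P_1 = 1/(1+e^{0.2420}) = 0.4398
P_2 = 1/(1+e^{3.0360}) = 0.0458
E[score] = 0.4398 + 0.0458 = 0.4856

0.486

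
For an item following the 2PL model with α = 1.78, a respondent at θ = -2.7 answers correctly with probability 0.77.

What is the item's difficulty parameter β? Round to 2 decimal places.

-3.38

P(θ) = 1 / (1 + exp(−α(θ − β)))
logit(0.77) = ln(0.77/0.23) = 1.2083
β = θ − logit/(α) = -2.7 − 1.2083/1.7800 = -3.3788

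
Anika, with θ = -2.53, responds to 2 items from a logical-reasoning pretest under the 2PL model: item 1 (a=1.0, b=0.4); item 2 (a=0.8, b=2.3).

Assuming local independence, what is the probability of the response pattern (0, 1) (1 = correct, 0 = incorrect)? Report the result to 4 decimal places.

P(θ) = 1 / (1 + exp(−a(θ − b)))
P_1 = 1/(1+e^{2.9300}) = 0.0507
P_2 = 1/(1+e^{3.8640}) = 0.0206
L = (1−P_1) × P_2 = 0.9493 × 0.0206 = 0.01951

0.0195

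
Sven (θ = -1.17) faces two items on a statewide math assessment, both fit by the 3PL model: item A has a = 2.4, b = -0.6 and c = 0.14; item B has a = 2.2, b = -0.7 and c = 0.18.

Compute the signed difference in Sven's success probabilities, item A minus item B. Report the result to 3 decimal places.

P(θ) = c + (1 − c) · 1 / (1 + exp(−a(θ − b)))
P_A = 0.3145
P_B = 0.3951
P_A − P_B = -0.0806

-0.081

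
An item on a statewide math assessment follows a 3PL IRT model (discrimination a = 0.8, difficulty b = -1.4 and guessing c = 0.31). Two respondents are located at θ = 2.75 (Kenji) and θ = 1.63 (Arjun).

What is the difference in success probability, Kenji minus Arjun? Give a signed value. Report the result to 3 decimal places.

P(θ) = c + (1 − c) · 1 / (1 + exp(−a(θ − b)))
P(Kenji) = 0.9759  [exponent 3.3200]
P(Arjun) = 0.9439  [exponent 2.4240]
Difference = 0.9759 − 0.9439 = 0.0321

0.032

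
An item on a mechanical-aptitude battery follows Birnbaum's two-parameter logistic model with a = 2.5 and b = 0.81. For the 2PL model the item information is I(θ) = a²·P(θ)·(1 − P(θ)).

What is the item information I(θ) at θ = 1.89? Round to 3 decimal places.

0.369

P = 1/(1+e^{-2.7000}) = 0.9370
P(1−P) = 0.9370 × 0.0630 = 0.0590
I = a² × P(1−P) = 2.5² × 0.0590 = 0.36880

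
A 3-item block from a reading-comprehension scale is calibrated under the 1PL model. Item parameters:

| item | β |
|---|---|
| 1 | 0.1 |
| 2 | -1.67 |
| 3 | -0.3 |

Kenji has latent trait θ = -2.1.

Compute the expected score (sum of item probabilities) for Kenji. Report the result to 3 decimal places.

0.636

P(θ) = 1 / (1 + exp(−(θ − β)))
P_1 = 1/(1+e^{2.2000}) = 0.0998
P_2 = 1/(1+e^{0.4300}) = 0.3941
P_3 = 1/(1+e^{1.8000}) = 0.1419
E[score] = 0.0998 + 0.3941 + 0.1419 = 0.6357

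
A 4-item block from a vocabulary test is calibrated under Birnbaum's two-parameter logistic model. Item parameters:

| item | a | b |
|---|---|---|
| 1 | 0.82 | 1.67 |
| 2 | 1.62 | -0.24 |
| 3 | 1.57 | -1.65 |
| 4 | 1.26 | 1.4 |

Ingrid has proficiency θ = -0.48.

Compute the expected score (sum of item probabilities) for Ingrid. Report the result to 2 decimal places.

P(θ) = 1 / (1 + exp(−a(θ − b)))
P_1 = 1/(1+e^{1.7630}) = 0.1464
P_2 = 1/(1+e^{0.3888}) = 0.4040
P_3 = 1/(1+e^{-1.8369}) = 0.8626
P_4 = 1/(1+e^{2.3688}) = 0.0856
E[score] = 0.1464 + 0.4040 + 0.8626 + 0.0856 = 1.4986

1.50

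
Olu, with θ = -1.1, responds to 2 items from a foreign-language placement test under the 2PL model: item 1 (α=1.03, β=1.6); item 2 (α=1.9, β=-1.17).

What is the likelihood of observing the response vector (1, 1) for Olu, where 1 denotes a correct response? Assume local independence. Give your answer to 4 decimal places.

P(θ) = 1 / (1 + exp(−α(θ − β)))
P_1 = 1/(1+e^{2.7810}) = 0.0584
P_2 = 1/(1+e^{-0.1330}) = 0.5332
L = P_1 × P_2 = 0.0584 × 0.5332 = 0.03112

0.0311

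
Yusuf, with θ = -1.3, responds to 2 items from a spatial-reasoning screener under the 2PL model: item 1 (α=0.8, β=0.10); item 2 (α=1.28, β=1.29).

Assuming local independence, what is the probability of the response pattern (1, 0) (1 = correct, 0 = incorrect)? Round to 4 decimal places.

0.2374

P(θ) = 1 / (1 + exp(−α(θ − β)))
P_1 = 1/(1+e^{1.1200}) = 0.2460
P_2 = 1/(1+e^{3.3152}) = 0.0351
L = P_1 × (1−P_2) = 0.2460 × 0.9649 = 0.23739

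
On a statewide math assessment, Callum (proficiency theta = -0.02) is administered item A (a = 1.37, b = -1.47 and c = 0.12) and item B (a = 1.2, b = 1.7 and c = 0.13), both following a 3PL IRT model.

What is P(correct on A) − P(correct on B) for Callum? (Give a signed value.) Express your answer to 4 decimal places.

P(theta) = c + (1 − c) · 1 / (1 + exp(−a(theta − b)))
P_A = 0.8938
P_B = 0.2280
P_A − P_B = 0.6658

0.6658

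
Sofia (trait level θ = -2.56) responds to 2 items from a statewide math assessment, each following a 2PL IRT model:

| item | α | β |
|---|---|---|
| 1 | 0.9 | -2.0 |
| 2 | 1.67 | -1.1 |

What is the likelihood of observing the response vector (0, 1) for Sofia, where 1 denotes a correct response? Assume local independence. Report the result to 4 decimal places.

P(θ) = 1 / (1 + exp(−α(θ − β)))
P_1 = 1/(1+e^{0.5040}) = 0.3766
P_2 = 1/(1+e^{2.4382}) = 0.0803
L = (1−P_1) × P_2 = 0.6234 × 0.0803 = 0.05006

0.0501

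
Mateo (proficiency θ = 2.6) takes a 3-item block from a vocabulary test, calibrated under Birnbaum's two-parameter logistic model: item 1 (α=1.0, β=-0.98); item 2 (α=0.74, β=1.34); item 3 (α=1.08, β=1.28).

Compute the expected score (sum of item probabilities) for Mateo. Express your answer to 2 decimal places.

P(θ) = 1 / (1 + exp(−α(θ − β)))
P_1 = 1/(1+e^{-3.5800}) = 0.9729
P_2 = 1/(1+e^{-0.9324}) = 0.7176
P_3 = 1/(1+e^{-1.4256}) = 0.8062
E[score] = 0.9729 + 0.7176 + 0.8062 = 2.4967

2.50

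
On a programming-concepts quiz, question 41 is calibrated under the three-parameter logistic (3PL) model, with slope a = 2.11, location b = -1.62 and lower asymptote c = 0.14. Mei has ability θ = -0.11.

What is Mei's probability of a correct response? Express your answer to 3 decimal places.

P(θ) = c + (1 − c) · 1 / (1 + exp(−a(θ − b)))
Exponent: 2.11 × (-0.11 − (-1.62)) = 3.1861
1/(1 + e^{-3.1861}) = 0.9603
P = 0.14 + 0.86 × 0.9603 = 0.9659

0.966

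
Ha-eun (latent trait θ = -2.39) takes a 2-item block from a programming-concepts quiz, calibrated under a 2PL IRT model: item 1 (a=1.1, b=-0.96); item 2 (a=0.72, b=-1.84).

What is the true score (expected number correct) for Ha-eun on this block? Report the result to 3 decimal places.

0.574

P(θ) = 1 / (1 + exp(−a(θ − b)))
P_1 = 1/(1+e^{1.5730}) = 0.1718
P_2 = 1/(1+e^{0.3960}) = 0.4023
E[score] = 0.1718 + 0.4023 = 0.5741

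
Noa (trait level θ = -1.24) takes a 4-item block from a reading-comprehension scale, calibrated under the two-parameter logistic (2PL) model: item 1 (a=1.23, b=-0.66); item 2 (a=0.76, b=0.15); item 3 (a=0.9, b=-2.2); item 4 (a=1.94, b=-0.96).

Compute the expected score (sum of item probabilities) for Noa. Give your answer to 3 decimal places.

P(θ) = 1 / (1 + exp(−a(θ − b)))
P_1 = 1/(1+e^{0.7134}) = 0.3288
P_2 = 1/(1+e^{1.0564}) = 0.2580
P_3 = 1/(1+e^{-0.8640}) = 0.7035
P_4 = 1/(1+e^{0.5432}) = 0.3674
E[score] = 0.3288 + 0.2580 + 0.7035 + 0.3674 = 1.6578

1.658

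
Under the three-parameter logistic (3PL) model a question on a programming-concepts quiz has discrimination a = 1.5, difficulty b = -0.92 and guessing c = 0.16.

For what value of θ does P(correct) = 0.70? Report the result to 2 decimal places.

P(θ) = c + (1 − c) · 1 / (1 + exp(−a(θ − b)))
Remove guessing floor: (0.70 − 0.16)/(1 − 0.16) = 0.6429
logit = ln(0.6429/0.3571) = 0.5878
θ = b + logit/(a) = -0.92 + 0.5878/1.5000 = -0.5281

-0.53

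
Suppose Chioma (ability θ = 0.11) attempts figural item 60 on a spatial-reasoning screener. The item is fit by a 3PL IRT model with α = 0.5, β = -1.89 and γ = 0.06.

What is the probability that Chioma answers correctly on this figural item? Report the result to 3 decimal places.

P(θ) = γ + (1 − γ) · 1 / (1 + exp(−α(θ − β)))
Exponent: 0.5 × (0.11 − (-1.89)) = 1.0000
1/(1 + e^{-1.0000}) = 0.7311
P = 0.06 + 0.94 × 0.7311 = 0.7472

0.747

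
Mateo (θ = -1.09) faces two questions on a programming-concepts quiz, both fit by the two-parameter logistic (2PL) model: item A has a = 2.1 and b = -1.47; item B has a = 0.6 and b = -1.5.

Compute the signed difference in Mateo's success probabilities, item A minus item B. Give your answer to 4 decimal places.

0.1284

P(θ) = 1 / (1 + exp(−a(θ − b)))
P_A = 0.6895
P_B = 0.5612
P_A − P_B = 0.1284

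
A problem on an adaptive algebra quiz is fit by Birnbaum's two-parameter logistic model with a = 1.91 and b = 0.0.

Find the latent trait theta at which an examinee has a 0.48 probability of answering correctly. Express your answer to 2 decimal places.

-0.04

P(theta) = 1 / (1 + exp(−a(theta − b)))
logit = ln(0.4800/0.5200) = -0.0800
theta = b + logit/(a) = 0.0 + (-0.0800)/1.9100 = -0.0419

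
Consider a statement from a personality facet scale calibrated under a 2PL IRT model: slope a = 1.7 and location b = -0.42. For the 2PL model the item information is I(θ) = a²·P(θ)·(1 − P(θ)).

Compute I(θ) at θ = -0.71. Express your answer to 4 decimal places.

P = 1/(1+e^{0.4930}) = 0.3792
P(1−P) = 0.3792 × 0.6208 = 0.2354
I = a² × P(1−P) = 1.7² × 0.2354 = 0.68032

0.6803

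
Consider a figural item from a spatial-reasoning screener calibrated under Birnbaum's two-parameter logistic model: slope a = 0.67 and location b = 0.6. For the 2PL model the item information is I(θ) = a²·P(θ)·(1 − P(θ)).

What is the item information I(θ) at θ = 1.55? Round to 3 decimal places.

0.102

P = 1/(1+e^{-0.6365}) = 0.6540
P(1−P) = 0.6540 × 0.3460 = 0.2263
I = a² × P(1−P) = 0.67² × 0.2263 = 0.10158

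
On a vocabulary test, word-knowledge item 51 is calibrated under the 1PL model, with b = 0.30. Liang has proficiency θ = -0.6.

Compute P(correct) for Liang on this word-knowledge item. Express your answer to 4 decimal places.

P(θ) = 1 / (1 + exp(−(θ − b)))
Exponent: (-0.6 − 0.30) = -0.9000
1/(1 + e^{0.9000}) = 0.2891
P = 0.2891

0.2891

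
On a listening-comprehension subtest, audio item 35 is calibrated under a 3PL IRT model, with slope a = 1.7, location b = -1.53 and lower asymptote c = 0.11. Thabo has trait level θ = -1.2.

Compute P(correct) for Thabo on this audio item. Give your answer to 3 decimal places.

0.677

P(θ) = c + (1 − c) · 1 / (1 + exp(−a(θ − b)))
Exponent: 1.7 × (-1.2 − (-1.53)) = 0.5610
1/(1 + e^{-0.5610}) = 0.6367
P = 0.11 + 0.89 × 0.6367 = 0.6766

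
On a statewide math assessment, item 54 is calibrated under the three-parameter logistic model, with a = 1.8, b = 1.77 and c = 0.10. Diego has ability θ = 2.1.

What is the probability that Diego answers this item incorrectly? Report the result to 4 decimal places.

0.3201

P(θ) = c + (1 − c) · 1 / (1 + exp(−a(θ − b)))
Exponent: 1.8 × (2.1 − 1.77) = 0.5940
1/(1 + e^{-0.5940}) = 0.6443
P = 0.10 + 0.90 × 0.6443 = 0.6799
P(incorrect) = 1 − 0.6799 = 0.3201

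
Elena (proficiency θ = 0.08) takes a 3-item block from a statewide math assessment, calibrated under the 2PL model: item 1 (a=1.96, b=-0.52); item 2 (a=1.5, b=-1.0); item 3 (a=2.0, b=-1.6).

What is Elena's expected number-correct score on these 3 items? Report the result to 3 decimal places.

P(θ) = 1 / (1 + exp(−a(θ − b)))
P_1 = 1/(1+e^{-1.1760}) = 0.7642
P_2 = 1/(1+e^{-1.6200}) = 0.8348
P_3 = 1/(1+e^{-3.3600}) = 0.9664
E[score] = 0.7642 + 0.8348 + 0.9664 = 2.5655

2.565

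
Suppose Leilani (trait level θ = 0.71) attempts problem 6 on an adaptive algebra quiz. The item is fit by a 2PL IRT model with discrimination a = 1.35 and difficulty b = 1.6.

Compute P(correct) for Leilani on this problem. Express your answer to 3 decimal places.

P(θ) = 1 / (1 + exp(−a(θ − b)))
Exponent: 1.35 × (0.71 − 1.6) = -1.2015
1/(1 + e^{1.2015}) = 0.2312

0.231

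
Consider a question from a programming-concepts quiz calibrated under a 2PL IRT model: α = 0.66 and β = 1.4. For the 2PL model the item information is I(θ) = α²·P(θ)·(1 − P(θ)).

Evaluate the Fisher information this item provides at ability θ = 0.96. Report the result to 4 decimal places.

0.1066

P = 1/(1+e^{0.2904}) = 0.4279
P(1−P) = 0.4279 × 0.5721 = 0.2448
I = α² × P(1−P) = 0.66² × 0.2448 = 0.10664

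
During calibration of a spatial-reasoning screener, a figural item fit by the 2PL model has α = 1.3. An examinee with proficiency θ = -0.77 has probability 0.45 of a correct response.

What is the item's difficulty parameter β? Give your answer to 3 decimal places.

-0.616

P(θ) = 1 / (1 + exp(−α(θ − β)))
logit(0.45) = ln(0.45/0.55) = -0.2007
β = θ − logit/(α) = -0.77 − (-0.2007)/1.3000 = -0.6156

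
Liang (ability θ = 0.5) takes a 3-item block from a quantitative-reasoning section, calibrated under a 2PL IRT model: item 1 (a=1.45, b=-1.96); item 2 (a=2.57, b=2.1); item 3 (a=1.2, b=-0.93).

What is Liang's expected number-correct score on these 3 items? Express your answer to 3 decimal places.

P(θ) = 1 / (1 + exp(−a(θ − b)))
P_1 = 1/(1+e^{-3.5670}) = 0.9725
P_2 = 1/(1+e^{4.1120}) = 0.0161
P_3 = 1/(1+e^{-1.7160}) = 0.8476
E[score] = 0.9725 + 0.0161 + 0.8476 = 1.8363

1.836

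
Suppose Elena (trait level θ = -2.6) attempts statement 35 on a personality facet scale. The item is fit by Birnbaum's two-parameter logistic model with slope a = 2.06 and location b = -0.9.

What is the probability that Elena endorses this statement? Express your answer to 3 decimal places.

0.029

P(θ) = 1 / (1 + exp(−a(θ − b)))
Exponent: 2.06 × (-2.6 − (-0.9)) = -3.5020
1/(1 + e^{3.5020}) = 0.0293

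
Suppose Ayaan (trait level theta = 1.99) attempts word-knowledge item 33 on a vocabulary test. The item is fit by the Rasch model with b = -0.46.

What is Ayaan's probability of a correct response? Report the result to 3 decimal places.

0.921

P(theta) = 1 / (1 + exp(−(theta − b)))
Exponent: (1.99 − (-0.46)) = 2.4500
1/(1 + e^{-2.4500}) = 0.9206
P = 0.9206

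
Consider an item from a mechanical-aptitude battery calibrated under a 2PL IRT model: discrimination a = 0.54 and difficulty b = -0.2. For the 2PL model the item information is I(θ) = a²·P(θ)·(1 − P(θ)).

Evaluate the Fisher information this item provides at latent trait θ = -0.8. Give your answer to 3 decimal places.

0.071

P = 1/(1+e^{0.3240}) = 0.4197
P(1−P) = 0.4197 × 0.5803 = 0.2436
I = a² × P(1−P) = 0.54² × 0.2436 = 0.07102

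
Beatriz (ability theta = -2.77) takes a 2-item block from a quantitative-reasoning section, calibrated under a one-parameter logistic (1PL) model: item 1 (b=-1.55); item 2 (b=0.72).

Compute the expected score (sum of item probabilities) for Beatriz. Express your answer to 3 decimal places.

0.258

P(theta) = 1 / (1 + exp(−(theta − b)))
P_1 = 1/(1+e^{1.2200}) = 0.2279
P_2 = 1/(1+e^{3.4900}) = 0.0296
E[score] = 0.2279 + 0.0296 = 0.2575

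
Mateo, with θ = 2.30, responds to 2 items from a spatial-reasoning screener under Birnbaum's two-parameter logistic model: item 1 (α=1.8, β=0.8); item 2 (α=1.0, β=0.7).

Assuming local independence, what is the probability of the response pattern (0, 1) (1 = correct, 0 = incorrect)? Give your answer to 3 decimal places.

0.052

P(θ) = 1 / (1 + exp(−α(θ − β)))
P_1 = 1/(1+e^{-2.7000}) = 0.9370
P_2 = 1/(1+e^{-1.6000}) = 0.8320
L = (1−P_1) × P_2 = 0.0630 × 0.8320 = 0.05239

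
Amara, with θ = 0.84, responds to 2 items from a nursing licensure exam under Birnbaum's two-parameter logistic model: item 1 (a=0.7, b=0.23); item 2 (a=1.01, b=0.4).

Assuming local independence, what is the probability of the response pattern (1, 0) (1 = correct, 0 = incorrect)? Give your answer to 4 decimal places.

P(θ) = 1 / (1 + exp(−a(θ − b)))
P_1 = 1/(1+e^{-0.4270}) = 0.6052
P_2 = 1/(1+e^{-0.4444}) = 0.6093
L = P_1 × (1−P_2) = 0.6052 × 0.3907 = 0.23643

0.2364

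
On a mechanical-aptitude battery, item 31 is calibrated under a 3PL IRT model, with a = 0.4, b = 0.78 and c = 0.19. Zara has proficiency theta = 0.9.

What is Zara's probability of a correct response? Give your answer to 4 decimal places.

0.6047

P(theta) = c + (1 − c) · 1 / (1 + exp(−a(theta − b)))
Exponent: 0.4 × (0.9 − 0.78) = 0.0480
1/(1 + e^{-0.0480}) = 0.5120
P = 0.19 + 0.81 × 0.5120 = 0.6047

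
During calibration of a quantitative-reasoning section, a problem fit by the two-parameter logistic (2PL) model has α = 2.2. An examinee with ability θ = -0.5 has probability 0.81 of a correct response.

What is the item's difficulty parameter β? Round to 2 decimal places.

-1.16

P(θ) = 1 / (1 + exp(−α(θ − β)))
logit(0.81) = ln(0.81/0.19) = 1.4500
β = θ − logit/(α) = -0.5 − 1.4500/2.2000 = -1.1591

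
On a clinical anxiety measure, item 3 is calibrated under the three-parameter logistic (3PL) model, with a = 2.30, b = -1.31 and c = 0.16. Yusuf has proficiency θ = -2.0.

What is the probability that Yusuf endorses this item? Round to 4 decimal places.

P(θ) = c + (1 − c) · 1 / (1 + exp(−a(θ − b)))
Exponent: 2.30 × (-2.0 − (-1.31)) = -1.5870
1/(1 + e^{1.5870}) = 0.1698
P = 0.16 + 0.84 × 0.1698 = 0.3026

0.3026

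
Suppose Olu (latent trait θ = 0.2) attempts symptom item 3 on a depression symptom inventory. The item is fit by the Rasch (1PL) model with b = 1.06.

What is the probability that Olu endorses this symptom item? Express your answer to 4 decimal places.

P(θ) = 1 / (1 + exp(−(θ − b)))
Exponent: (0.2 − 1.06) = -0.8600
1/(1 + e^{0.8600}) = 0.2973
P = 0.2973

0.2973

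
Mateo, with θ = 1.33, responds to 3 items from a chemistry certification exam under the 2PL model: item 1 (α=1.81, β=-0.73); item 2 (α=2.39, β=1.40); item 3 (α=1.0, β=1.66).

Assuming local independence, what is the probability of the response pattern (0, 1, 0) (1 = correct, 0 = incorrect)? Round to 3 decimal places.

0.006

P(θ) = 1 / (1 + exp(−α(θ − β)))
P_1 = 1/(1+e^{-3.7286}) = 0.9765
P_2 = 1/(1+e^{0.1673}) = 0.4583
P_3 = 1/(1+e^{0.3300}) = 0.4182
L = (1−P_1) × P_2 × (1−P_3) = 0.0235 × 0.4583 × 0.5818 = 0.00626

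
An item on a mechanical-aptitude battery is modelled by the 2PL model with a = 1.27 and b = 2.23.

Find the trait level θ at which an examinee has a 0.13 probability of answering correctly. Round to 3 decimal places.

P(θ) = 1 / (1 + exp(−a(θ − b)))
logit = ln(0.1300/0.8700) = -1.9010
θ = b + logit/(a) = 2.23 + (-1.9010)/1.2700 = 0.7332

0.733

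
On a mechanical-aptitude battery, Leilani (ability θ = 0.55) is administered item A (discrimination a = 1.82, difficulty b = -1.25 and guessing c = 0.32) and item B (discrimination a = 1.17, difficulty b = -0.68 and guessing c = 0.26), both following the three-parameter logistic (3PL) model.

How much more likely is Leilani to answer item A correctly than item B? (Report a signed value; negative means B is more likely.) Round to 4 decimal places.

P(θ) = c + (1 − c) · 1 / (1 + exp(−a(θ − b)))
P_A = 0.9752
P_B = 0.8582
P_A − P_B = 0.1171

0.1171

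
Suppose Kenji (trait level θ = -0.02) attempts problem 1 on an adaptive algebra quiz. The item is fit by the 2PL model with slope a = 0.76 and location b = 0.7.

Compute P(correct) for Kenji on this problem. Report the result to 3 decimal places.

0.367

P(θ) = 1 / (1 + exp(−a(θ − b)))
Exponent: 0.76 × (-0.02 − 0.7) = -0.5472
1/(1 + e^{0.5472}) = 0.3665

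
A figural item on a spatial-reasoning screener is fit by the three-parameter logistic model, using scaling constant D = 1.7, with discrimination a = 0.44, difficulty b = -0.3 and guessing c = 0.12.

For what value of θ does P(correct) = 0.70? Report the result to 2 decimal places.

0.58

P(θ) = c + (1 − c) · 1 / (1 + exp(−D·a(θ − b)))
Remove guessing floor: (0.70 − 0.12)/(1 − 0.12) = 0.6591
logit = ln(0.6591/0.3409) = 0.6592
θ = b + logit/(1.7·a) = -0.3 + 0.6592/0.7480 = 0.5813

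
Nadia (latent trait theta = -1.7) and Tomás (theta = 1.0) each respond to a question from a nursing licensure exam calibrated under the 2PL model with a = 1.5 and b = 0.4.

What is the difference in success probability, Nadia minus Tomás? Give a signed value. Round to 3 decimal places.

P(theta) = 1 / (1 + exp(−a(theta − b)))
P(Nadia) = 0.0411  [exponent -3.1500]
P(Tomás) = 0.7109  [exponent 0.9000]
Difference = 0.0411 − 0.7109 = -0.6699

-0.670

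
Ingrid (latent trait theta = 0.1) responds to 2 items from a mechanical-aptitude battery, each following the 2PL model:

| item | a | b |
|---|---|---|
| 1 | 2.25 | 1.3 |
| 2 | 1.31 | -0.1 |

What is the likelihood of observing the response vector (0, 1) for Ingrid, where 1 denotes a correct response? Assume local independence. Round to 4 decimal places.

P(theta) = 1 / (1 + exp(−a(theta − b)))
P_1 = 1/(1+e^{2.7000}) = 0.0630
P_2 = 1/(1+e^{-0.2620}) = 0.5651
L = (1−P_1) × P_2 = 0.9370 × 0.5651 = 0.52954

0.5295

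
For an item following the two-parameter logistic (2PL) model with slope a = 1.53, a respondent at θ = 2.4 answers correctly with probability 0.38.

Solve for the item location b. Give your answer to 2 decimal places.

P(θ) = 1 / (1 + exp(−a(θ − b)))
logit(0.38) = ln(0.38/0.62) = -0.4895
b = θ − logit/(a) = 2.4 − (-0.4895)/1.5300 = 2.7200

2.72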